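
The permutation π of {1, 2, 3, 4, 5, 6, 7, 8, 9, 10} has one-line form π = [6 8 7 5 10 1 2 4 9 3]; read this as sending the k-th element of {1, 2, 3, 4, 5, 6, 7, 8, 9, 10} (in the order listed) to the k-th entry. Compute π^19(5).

Tracing 5 → 10 → … returns to 5 after 7 steps, so 5 lies in a 7-cycle (2 8 4 5 10 3 7).
Powers repeat with period 7 on this cycle, and 19 mod 7 = 5, so π^19(5) = π^5(5).
Advancing 5 steps from 5: 5 → 10 → 3 → 7 → 2 → 8.

8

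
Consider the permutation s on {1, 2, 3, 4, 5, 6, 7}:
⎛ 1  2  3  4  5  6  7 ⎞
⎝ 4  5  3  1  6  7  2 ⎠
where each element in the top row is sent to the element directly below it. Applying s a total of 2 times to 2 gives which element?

6

Tracing 2 → 5 → … returns to 2 after 4 steps, so 2 lies in a 4-cycle (2 5 6 7).
Stepping 2 places around the cycle: 2 → 5 → 6.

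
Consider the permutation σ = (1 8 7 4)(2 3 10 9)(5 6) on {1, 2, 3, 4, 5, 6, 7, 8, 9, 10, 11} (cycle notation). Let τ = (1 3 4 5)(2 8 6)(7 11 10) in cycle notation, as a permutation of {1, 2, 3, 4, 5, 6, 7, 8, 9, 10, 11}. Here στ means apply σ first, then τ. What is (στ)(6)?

1

(στ)(6) = τ(σ(6)). σ(6) = 5, then τ(5) = 1. So (στ)(6) = 1.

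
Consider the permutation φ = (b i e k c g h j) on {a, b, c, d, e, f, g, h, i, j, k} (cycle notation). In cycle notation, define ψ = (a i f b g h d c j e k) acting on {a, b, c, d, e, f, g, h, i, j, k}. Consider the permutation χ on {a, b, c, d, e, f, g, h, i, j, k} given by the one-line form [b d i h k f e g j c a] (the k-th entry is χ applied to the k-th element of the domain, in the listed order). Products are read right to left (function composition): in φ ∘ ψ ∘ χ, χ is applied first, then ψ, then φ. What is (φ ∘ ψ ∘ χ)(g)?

c

Chase g: χ(g) = e; ψ(e) = k; φ(k) = c. Hence (φ ∘ ψ ∘ χ)(g) = c.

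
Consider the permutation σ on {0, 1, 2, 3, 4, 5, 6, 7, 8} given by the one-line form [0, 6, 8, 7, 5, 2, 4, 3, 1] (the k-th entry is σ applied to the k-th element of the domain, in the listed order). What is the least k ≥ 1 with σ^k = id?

The disjoint-cycle form of σ has cycle lengths 6, 2, 1.
The order of σ is the least common multiple of its cycle lengths: lcm(6, 2) = 6.

6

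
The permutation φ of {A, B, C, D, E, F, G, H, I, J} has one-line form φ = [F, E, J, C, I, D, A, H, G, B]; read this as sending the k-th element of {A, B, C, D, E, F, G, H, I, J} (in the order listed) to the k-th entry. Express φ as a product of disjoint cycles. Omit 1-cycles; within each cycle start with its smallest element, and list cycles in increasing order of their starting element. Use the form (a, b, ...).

(A, F, D, C, J, B, E, I, G)

From A: A → F → D → C → J → B → E → I → G → A, closing the cycle (A, F, D, C, J, B, E, I, G).
Repeating from the next unused element and collecting all non-trivial cycles gives (A, F, D, C, J, B, E, I, G).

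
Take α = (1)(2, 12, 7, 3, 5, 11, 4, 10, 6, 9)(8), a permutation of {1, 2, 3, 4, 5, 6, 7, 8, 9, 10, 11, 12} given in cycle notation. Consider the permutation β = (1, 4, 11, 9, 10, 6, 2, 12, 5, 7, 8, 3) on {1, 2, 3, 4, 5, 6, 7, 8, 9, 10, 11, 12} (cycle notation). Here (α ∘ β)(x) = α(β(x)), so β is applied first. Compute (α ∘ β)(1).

First apply β: β(1) = 4, then α(4) = 10. Thus (α ∘ β)(1) = 10.

10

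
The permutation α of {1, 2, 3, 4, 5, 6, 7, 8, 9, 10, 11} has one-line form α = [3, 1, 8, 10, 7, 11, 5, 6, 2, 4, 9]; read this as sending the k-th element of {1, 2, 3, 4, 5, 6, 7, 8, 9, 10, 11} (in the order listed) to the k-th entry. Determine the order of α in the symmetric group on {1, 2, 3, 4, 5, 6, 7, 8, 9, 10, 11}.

The disjoint-cycle form of α has cycle lengths 7, 2, 2.
Since disjoint cycles commute, ord(α) = lcm(7, 2, 2) = 14.

14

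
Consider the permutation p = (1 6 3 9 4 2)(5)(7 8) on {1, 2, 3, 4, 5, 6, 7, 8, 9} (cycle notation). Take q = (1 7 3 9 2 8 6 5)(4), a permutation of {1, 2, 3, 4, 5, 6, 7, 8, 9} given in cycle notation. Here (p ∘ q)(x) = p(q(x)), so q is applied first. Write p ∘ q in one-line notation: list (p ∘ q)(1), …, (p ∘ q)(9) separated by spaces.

(p ∘ q)(x) = p(q(x)). Computing each image: p(q(1)) = p(7) = 8, p(q(2)) = p(8) = 7, p(q(3)) = p(9) = 4, p(q(4)) = p(4) = 2, p(q(5)) = p(1) = 6, p(q(6)) = p(5) = 5, p(q(7)) = p(3) = 9, p(q(8)) = p(6) = 3, p(q(9)) = p(2) = 1.
Hence p ∘ q = [8 7 4 2 6 5 9 3 1].

8 7 4 2 6 5 9 3 1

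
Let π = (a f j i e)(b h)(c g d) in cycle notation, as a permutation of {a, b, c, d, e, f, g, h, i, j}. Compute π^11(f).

j

f lies in the 5-cycle (a f j i e).
On a 5-cycle, π^5 is the identity, so π^11 = π^1 there (11 ≡ 1 mod 5).
Stepping 1 place around the cycle: f → j.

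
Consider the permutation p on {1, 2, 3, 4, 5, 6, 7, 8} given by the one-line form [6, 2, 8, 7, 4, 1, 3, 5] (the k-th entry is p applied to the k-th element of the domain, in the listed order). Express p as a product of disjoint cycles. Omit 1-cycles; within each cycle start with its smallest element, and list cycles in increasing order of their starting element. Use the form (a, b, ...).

(1, 6)(3, 8, 5, 4, 7)

Iterating p from 1 gives 1 → 6 → 1; that is the 2-cycle (1, 6).
Repeating from the next unused element and collecting all non-trivial cycles gives (1, 6)(3, 8, 5, 4, 7).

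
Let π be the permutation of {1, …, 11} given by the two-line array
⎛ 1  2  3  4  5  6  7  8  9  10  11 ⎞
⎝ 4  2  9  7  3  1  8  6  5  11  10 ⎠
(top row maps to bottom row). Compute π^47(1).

Tracing 1 → 4 → … returns to 1 after 5 steps, so 1 lies in a 5-cycle (1, 4, 7, 8, 6).
Since the cycle has length 5, π^47 acts on it the same as π^2 (47 mod 5 = 2).
Advancing 2 steps from 1: 1 → 4 → 7.

7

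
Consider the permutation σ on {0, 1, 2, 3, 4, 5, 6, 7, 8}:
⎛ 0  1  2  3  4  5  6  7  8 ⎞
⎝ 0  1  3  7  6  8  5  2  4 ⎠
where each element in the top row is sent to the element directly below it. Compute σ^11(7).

Tracing 7 → 2 → … returns to 7 after 3 steps, so 7 lies in a 3-cycle (2 3 7).
On a 3-cycle, σ^3 is the identity, so σ^11 = σ^2 there (11 ≡ 2 mod 3).
Stepping 2 places around the cycle: 7 → 2 → 3.

3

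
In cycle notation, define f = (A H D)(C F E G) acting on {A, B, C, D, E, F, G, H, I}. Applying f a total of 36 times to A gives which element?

A lies in the 3-cycle (A H D).
Powers repeat with period 3 on this cycle, and 36 mod 3 = 0, so f^36(A) = f^0(A).
So f^36(A) = A.

A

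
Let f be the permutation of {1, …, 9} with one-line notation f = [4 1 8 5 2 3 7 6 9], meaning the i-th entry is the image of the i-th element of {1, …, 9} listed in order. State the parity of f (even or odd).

odd

In disjoint-cycle form the cycle lengths are 4, 3, 1, 1.
A cycle of length ℓ contributes ℓ−1 transpositions, so f is a product of 3 + 2 = 5 transpositions — odd.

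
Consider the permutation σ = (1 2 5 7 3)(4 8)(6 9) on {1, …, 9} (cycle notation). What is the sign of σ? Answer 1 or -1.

1

The cycle lengths are 5, 2, 2.
A cycle is odd iff its length is even; σ has 2 even-length cycles, so sgn(σ) = (−1)^2 and σ is even.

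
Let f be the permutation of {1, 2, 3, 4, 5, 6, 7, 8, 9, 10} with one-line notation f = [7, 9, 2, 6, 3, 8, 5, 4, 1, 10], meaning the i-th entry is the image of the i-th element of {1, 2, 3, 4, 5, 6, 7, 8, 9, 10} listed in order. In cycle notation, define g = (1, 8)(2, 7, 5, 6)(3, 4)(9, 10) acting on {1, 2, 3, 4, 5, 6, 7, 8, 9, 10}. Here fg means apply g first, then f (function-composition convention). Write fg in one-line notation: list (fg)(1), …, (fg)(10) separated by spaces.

(fg)(x) = f(g(x)). Computing each image: f(g(1)) = f(8) = 4, f(g(2)) = f(7) = 5, f(g(3)) = f(4) = 6, f(g(4)) = f(3) = 2, f(g(5)) = f(6) = 8, f(g(6)) = f(2) = 9, f(g(7)) = f(5) = 3, f(g(8)) = f(1) = 7, f(g(9)) = f(10) = 10, f(g(10)) = f(9) = 1.
Hence fg = [4 5 6 2 8 9 3 7 10 1].

4 5 6 2 8 9 3 7 10 1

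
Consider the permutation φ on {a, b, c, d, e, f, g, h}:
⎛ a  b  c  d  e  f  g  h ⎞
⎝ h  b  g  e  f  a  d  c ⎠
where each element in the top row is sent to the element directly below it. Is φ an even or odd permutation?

even

In disjoint-cycle form the cycle lengths are 7, 1.
A cycle is odd iff its length is even; φ has 0 even-length cycles, so sgn(φ) = (−1)^0 and φ is even.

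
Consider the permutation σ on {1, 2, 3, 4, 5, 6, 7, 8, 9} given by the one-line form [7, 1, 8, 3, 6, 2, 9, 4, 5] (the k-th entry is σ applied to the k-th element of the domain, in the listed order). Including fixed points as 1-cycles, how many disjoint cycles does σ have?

The cycle decomposition is (1 7 9 5 6 2)(3 8 4), which has 2 cycles (counting 1-cycles).

2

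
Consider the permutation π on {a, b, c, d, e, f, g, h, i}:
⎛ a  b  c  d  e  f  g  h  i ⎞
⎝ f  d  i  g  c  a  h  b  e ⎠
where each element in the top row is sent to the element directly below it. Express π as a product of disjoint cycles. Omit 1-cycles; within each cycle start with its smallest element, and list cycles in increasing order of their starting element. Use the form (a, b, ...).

Start at a and follow images: a → f → a, giving the cycle (a, f).
Repeating from the next unused element and collecting all non-trivial cycles gives (a, f)(b, d, g, h)(c, i, e).

(a, f)(b, d, g, h)(c, i, e)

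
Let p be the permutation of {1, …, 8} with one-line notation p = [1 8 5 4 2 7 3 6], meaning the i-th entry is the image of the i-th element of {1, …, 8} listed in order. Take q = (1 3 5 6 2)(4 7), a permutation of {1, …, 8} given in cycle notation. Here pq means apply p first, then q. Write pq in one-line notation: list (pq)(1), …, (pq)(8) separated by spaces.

3 8 6 7 1 4 5 2

Chase each element through p then q: 1 → 1 → 3; 2 → 8 → 8; 3 → 5 → 6; 4 → 4 → 7; 5 → 2 → 1; 6 → 7 → 4; 7 → 3 → 5; 8 → 6 → 2.
Collecting the images, pq = [3 8 6 7 1 4 5 2].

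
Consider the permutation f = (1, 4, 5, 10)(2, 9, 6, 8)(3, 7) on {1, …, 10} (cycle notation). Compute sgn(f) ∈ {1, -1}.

The cycle lengths are 4, 4, 2.
A cycle of length ℓ contributes ℓ−1 transpositions, so f is a product of 3 + 3 + 1 = 7 transpositions — odd.

-1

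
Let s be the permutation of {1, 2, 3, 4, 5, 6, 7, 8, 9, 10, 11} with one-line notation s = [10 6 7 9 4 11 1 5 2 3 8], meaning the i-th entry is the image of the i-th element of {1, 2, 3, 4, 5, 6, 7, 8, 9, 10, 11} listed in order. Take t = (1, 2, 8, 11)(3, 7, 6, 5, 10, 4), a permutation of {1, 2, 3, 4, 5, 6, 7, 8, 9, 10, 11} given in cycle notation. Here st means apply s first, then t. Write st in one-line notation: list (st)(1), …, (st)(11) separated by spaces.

(st)(x) = t(s(x)). Computing each image: t(s(1)) = t(10) = 4, t(s(2)) = t(6) = 5, t(s(3)) = t(7) = 6, t(s(4)) = t(9) = 9, t(s(5)) = t(4) = 3, t(s(6)) = t(11) = 1, t(s(7)) = t(1) = 2, t(s(8)) = t(5) = 10, t(s(9)) = t(2) = 8, t(s(10)) = t(3) = 7, t(s(11)) = t(8) = 11.
Hence st = [4 5 6 9 3 1 2 10 8 7 11].

4 5 6 9 3 1 2 10 8 7 11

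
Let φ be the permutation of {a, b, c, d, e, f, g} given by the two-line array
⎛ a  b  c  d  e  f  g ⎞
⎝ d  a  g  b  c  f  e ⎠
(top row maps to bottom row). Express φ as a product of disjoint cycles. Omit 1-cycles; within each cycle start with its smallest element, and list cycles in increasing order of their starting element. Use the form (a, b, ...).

Iterating φ from a gives a → d → b → a; that is the 3-cycle (a, d, b).
Continuing from each remaining unvisited element yields (a, d, b)(c, g, e).

(a, d, b)(c, g, e)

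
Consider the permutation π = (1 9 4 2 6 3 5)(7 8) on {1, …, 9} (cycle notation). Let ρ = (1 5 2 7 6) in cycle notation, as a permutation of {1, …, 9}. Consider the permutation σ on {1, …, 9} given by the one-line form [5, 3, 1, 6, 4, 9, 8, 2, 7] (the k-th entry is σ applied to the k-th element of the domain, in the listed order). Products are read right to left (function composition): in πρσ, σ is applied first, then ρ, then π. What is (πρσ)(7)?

Chase 7: σ(7) = 8; ρ(8) = 8; π(8) = 7. Hence (πρσ)(7) = 7.

7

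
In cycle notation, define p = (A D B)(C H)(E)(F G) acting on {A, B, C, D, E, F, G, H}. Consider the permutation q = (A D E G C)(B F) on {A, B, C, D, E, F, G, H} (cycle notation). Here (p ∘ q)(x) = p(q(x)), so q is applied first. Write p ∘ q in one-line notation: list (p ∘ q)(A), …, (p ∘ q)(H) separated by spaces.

B G D E F A H C

(p ∘ q)(x) = p(q(x)). Computing each image: p(q(A)) = p(D) = B, p(q(B)) = p(F) = G, p(q(C)) = p(A) = D, p(q(D)) = p(E) = E, p(q(E)) = p(G) = F, p(q(F)) = p(B) = A, p(q(G)) = p(C) = H, p(q(H)) = p(H) = C.
Hence p ∘ q = [B G D E F A H C].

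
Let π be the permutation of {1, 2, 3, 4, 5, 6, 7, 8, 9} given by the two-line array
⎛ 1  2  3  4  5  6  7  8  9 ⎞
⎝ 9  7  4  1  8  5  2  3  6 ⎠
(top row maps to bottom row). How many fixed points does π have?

0

No element satisfies π(x) = x, so there are 0 fixed points.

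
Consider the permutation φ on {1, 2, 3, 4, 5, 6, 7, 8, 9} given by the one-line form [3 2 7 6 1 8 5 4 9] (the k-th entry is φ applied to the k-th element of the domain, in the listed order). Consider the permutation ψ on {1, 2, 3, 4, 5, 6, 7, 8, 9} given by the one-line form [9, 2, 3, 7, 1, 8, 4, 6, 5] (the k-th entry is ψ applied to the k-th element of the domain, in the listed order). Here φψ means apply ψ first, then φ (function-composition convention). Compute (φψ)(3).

(φψ)(3) = φ(ψ(3)). ψ(3) = 3, then φ(3) = 7. So (φψ)(3) = 7.

7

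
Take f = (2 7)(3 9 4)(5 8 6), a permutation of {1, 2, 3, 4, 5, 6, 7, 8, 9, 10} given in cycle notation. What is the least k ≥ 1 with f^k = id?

6

The disjoint cycles have lengths 3, 3, 2, 1, 1.
The order of f is the least common multiple of its cycle lengths: lcm(3, 3, 2) = 6.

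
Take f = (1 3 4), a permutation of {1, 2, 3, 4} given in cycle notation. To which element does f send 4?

In the cycle (1 3 4), 4 is followed by 1, so f(4) = 1.

1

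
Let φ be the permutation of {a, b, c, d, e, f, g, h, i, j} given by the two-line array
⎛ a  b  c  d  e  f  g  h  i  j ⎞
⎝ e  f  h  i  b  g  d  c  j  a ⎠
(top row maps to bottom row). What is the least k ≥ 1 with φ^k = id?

8

Decomposing into disjoint cycles gives cycle lengths 8, 2.
Since disjoint cycles commute, ord(φ) = lcm(8, 2) = 8.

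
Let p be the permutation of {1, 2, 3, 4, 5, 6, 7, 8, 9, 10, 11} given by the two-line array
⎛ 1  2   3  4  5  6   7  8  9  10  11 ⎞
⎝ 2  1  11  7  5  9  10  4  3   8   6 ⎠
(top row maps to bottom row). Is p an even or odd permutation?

odd

In disjoint-cycle form the cycle lengths are 4, 4, 2, 1.
A cycle is odd iff its length is even; p has 3 even-length cycles, so sgn(p) = (−1)^3 and p is odd.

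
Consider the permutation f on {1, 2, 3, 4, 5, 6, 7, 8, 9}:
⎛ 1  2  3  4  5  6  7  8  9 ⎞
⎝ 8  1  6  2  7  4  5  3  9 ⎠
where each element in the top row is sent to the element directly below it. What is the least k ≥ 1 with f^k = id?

The disjoint-cycle form of f has cycle lengths 6, 2, 1.
The order of f is the least common multiple of its cycle lengths: lcm(6, 2) = 6.

6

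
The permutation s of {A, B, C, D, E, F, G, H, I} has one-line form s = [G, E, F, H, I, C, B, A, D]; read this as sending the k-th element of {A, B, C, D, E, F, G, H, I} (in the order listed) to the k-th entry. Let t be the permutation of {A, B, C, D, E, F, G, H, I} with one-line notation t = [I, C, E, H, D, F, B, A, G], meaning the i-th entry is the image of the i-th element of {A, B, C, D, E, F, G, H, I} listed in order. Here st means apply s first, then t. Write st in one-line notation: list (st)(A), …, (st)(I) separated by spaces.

For each element, apply s then t: A → G → B; B → E → D; C → F → F; D → H → A; E → I → G; F → C → E; G → B → C; H → A → I; I → D → H.
So st in one-line form is B D F A G E C I H.

B D F A G E C I H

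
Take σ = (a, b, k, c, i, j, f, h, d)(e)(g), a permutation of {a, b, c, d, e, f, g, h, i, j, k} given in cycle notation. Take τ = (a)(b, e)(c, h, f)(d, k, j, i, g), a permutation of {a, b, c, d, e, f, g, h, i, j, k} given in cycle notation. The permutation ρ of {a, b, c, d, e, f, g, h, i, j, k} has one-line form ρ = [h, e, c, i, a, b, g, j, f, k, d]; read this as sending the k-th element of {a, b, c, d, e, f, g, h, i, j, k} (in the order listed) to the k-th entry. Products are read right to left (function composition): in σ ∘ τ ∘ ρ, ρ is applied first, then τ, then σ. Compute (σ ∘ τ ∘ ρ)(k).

(σ ∘ τ ∘ ρ)(k) = σ(τ(ρ(k))). ρ(k) = d, then τ(d) = k, then σ(k) = c, so the result is c.

c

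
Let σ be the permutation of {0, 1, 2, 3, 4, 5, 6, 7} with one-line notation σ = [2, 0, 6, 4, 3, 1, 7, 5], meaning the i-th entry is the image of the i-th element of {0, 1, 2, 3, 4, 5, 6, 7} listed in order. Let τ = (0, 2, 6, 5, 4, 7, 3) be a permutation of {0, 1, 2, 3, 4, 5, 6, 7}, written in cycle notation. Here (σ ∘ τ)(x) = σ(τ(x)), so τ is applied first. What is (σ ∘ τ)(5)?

τ(5) = 4, then σ(4) = 3; composing gives (σ ∘ τ)(5) = 3.

3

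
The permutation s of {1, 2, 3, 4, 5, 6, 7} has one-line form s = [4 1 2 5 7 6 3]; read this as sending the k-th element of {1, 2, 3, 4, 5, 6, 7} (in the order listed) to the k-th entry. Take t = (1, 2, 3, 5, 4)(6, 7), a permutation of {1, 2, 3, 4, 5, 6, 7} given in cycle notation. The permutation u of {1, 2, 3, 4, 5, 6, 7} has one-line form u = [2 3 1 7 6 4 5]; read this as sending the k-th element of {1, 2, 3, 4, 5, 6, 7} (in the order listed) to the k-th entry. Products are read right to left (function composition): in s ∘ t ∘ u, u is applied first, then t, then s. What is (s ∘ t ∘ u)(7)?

Apply the permutations in order: u(7) = 5, then t(5) = 4, then s(4) = 5. So (s ∘ t ∘ u)(7) = 5.

5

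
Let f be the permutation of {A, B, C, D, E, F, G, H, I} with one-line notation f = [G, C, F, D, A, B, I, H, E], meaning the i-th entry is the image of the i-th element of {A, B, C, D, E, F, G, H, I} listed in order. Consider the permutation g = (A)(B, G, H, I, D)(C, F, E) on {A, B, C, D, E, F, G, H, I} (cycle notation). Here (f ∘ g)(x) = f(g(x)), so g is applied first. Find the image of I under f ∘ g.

First apply g: g(I) = D, then f(D) = D. Thus (f ∘ g)(I) = D.

D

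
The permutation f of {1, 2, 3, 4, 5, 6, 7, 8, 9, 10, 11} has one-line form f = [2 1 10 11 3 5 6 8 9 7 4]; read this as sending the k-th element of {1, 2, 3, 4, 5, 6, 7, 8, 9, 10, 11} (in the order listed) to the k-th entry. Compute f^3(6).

Tracing 6 → 5 → … returns to 6 after 5 steps, so 6 lies in a 5-cycle (3, 10, 7, 6, 5).
Advancing 3 steps from 6: 6 → 5 → 3 → 10.

10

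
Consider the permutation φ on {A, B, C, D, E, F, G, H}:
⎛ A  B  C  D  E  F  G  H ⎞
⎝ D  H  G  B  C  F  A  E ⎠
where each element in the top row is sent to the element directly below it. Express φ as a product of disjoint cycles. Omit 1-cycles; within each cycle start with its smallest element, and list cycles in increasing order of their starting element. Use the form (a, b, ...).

Start at A and follow images: A → D → B → H → E → C → G → A, giving the cycle (A, D, B, H, E, C, G).
Continuing from each remaining unvisited element yields (A, D, B, H, E, C, G).

(A, D, B, H, E, C, G)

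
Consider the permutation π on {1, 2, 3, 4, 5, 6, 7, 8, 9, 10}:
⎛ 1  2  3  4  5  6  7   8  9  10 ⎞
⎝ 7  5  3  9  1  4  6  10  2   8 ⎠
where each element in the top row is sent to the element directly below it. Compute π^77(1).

1

Tracing 1 → 7 → … returns to 1 after 7 steps, so 1 lies in a 7-cycle (1, 7, 6, 4, 9, 2, 5).
On a 7-cycle, π^7 is the identity, so π^77 = π^0 there (77 ≡ 0 mod 7).
So π^77(1) = 1.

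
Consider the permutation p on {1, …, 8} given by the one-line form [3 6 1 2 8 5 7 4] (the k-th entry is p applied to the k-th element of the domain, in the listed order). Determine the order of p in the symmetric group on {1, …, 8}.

10

The disjoint-cycle form of p has cycle lengths 5, 2, 1.
Since disjoint cycles commute, ord(p) = lcm(5, 2) = 10.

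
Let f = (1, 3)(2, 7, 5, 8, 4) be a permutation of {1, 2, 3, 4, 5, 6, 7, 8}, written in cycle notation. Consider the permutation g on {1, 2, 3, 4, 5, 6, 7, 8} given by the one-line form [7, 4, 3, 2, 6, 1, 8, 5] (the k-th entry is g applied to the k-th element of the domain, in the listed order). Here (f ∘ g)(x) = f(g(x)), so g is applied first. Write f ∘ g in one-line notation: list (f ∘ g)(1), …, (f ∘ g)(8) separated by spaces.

(f ∘ g)(x) = f(g(x)). Computing each image: f(g(1)) = f(7) = 5, f(g(2)) = f(4) = 2, f(g(3)) = f(3) = 1, f(g(4)) = f(2) = 7, f(g(5)) = f(6) = 6, f(g(6)) = f(1) = 3, f(g(7)) = f(8) = 4, f(g(8)) = f(5) = 8.
Hence f ∘ g = [5 2 1 7 6 3 4 8].

5 2 1 7 6 3 4 8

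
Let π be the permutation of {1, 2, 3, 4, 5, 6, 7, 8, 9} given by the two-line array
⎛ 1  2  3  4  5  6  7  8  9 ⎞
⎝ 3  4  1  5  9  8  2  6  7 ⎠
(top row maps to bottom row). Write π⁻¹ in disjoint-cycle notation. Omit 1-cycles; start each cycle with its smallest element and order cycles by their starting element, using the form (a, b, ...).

(1, 3)(2, 7, 9, 5, 4)(6, 8)

The cycle decomposition of π is (1, 3)(2, 4, 5, 9, 7)(6, 8).
Reversing each cycle (and rotating so the smallest element leads) gives π⁻¹ = (1, 3)(2, 7, 9, 5, 4)(6, 8).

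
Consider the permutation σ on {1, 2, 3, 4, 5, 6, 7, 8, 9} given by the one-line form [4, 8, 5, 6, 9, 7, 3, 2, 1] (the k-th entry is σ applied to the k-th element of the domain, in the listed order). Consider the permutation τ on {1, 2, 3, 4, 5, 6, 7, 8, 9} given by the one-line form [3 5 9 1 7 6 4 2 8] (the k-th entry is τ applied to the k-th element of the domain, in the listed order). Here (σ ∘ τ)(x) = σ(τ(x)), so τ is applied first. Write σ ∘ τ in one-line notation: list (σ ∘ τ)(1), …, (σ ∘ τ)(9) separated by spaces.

5 9 1 4 3 7 6 8 2

For each element, apply τ then σ: 1 → 3 → 5; 2 → 5 → 9; 3 → 9 → 1; 4 → 1 → 4; 5 → 7 → 3; 6 → 6 → 7; 7 → 4 → 6; 8 → 2 → 8; 9 → 8 → 2.
So σ ∘ τ in one-line form is 5 9 1 4 3 7 6 8 2.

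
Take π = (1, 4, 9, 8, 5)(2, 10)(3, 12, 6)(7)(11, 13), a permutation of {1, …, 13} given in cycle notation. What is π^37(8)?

8 lies in the 5-cycle (1, 4, 9, 8, 5).
Since the cycle has length 5, π^37 acts on it the same as π^2 (37 mod 5 = 2).
Stepping 2 places around the cycle: 8 → 5 → 1.

1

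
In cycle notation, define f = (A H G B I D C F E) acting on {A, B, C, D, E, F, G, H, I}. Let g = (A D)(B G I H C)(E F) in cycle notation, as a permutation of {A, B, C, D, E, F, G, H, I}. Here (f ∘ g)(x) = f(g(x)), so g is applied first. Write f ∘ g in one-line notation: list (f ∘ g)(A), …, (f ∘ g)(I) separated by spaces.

C B I H E A D F G

Chase each element through g then f: A → D → C; B → G → B; C → B → I; D → A → H; E → F → E; F → E → A; G → I → D; H → C → F; I → H → G.
Collecting the images, f ∘ g = [C B I H E A D F G].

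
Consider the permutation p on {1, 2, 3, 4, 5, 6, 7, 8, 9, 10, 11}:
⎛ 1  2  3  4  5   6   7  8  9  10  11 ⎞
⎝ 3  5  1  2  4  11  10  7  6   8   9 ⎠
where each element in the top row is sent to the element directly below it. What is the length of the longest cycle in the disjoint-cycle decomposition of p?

Decomposing into disjoint cycles gives (1, 3)(2, 5, 4)(6, 11, 9)(7, 10, 8); the longest has length 3.

3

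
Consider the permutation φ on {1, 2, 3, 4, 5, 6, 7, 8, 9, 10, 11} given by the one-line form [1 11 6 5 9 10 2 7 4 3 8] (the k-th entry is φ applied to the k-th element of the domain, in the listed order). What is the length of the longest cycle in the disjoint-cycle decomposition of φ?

4

Decomposing into disjoint cycles gives (2 11 8 7)(3 6 10)(4 5 9); the longest has length 4.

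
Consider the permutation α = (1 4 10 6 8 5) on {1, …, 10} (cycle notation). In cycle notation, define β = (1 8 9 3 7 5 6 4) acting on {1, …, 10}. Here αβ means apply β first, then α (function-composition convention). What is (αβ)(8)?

(αβ)(8) = α(β(8)). β(8) = 9, then α(9) = 9. So (αβ)(8) = 9.

9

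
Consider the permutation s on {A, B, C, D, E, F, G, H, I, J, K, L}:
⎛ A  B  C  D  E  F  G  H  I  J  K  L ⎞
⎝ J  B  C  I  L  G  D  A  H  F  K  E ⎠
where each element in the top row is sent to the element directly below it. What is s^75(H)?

Tracing H → A → … returns to H after 7 steps, so H lies in a 7-cycle (A J F G D I H).
Powers repeat with period 7 on this cycle, and 75 mod 7 = 5, so s^75(H) = s^5(H).
Stepping 5 places around the cycle: H → A → J → F → G → D.

D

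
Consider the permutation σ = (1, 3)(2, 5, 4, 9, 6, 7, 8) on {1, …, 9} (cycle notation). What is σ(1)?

Within (1, 3), 1 ↦ 3.

3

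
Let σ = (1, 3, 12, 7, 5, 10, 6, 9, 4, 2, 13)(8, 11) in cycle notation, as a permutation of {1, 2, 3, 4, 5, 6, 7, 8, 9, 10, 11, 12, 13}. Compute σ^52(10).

12

10 lies in the 11-cycle (1, 3, 12, 7, 5, 10, 6, 9, 4, 2, 13).
Powers repeat with period 11 on this cycle, and 52 mod 11 = 8, so σ^52(10) = σ^8(10).
Advancing 8 steps from 10: 10 → 6 → 9 → 4 → 2 → 13 → 1 → 3 → 12.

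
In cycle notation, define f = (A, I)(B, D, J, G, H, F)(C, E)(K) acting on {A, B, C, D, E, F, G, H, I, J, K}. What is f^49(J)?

G

J lies in the 6-cycle (B, D, J, G, H, F).
Since the cycle has length 6, f^49 acts on it the same as f^1 (49 mod 6 = 1).
Advancing 1 step from J: J → G.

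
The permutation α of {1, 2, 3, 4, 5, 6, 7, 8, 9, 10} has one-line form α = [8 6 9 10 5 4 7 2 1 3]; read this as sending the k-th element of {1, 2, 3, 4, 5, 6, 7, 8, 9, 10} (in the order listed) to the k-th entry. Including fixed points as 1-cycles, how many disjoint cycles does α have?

The cycle decomposition is (1 8 2 6 4 10 3 9)(5)(7), which has 3 cycles (counting 1-cycles).

3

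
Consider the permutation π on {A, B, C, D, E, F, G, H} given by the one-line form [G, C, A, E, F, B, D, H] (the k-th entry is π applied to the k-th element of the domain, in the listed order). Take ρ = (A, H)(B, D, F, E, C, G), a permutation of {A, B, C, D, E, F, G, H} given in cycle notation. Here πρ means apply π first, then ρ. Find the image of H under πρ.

(πρ)(H) = ρ(π(H)). π(H) = H, then ρ(H) = A. So (πρ)(H) = A.

A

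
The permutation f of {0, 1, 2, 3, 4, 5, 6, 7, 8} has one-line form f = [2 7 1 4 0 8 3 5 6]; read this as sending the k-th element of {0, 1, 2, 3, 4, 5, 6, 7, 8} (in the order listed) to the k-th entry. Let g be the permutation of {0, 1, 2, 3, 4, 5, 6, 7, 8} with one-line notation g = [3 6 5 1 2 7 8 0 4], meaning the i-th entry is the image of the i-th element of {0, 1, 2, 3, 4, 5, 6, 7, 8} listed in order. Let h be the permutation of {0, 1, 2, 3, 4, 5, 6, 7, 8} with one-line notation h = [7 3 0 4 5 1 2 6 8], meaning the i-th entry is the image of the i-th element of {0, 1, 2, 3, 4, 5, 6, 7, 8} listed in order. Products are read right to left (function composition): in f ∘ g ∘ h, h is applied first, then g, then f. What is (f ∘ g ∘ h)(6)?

(f ∘ g ∘ h)(6) = f(g(h(6))). h(6) = 2, then g(2) = 5, then f(5) = 8, so the result is 8.

8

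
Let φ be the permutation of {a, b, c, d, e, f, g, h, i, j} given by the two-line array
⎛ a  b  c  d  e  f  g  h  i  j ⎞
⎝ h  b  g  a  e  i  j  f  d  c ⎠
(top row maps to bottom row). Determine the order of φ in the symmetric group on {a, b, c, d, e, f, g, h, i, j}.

15

Decomposing into disjoint cycles gives cycle lengths 5, 3, 1, 1.
The order is lcm(5, 3) = 15.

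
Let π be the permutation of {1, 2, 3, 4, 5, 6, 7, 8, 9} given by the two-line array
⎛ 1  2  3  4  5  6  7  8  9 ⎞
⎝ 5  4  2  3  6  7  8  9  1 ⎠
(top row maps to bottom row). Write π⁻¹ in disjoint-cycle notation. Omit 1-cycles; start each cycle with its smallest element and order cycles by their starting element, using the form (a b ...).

The cycle decomposition of π is (1 5 6 7 8 9)(2 4 3).
The inverse reverses every cycle; in canonical form, π⁻¹ = (1 9 8 7 6 5)(2 3 4).

(1 9 8 7 6 5)(2 3 4)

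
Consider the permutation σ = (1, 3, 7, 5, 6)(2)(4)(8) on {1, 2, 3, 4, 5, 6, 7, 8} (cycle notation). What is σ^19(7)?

7 lies in the 5-cycle (1, 3, 7, 5, 6).
On a 5-cycle, σ^5 is the identity, so σ^19 = σ^4 there (19 ≡ 4 mod 5).
Stepping 4 places around the cycle: 7 → 5 → 6 → 1 → 3.

3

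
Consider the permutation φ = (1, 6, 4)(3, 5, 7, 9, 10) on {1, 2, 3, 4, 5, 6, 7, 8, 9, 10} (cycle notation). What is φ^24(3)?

10

3 lies in the 5-cycle (3, 5, 7, 9, 10).
Powers repeat with period 5 on this cycle, and 24 mod 5 = 4, so φ^24(3) = φ^4(3).
Advancing 4 steps from 3: 3 → 5 → 7 → 9 → 10.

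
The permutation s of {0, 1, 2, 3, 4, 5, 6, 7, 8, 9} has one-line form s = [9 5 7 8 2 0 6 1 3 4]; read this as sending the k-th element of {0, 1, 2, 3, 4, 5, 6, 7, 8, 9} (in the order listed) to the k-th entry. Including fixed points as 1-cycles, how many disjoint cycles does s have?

3

The cycle decomposition is (0 9 4 2 7 1 5)(3 8)(6), which has 3 cycles (counting 1-cycles).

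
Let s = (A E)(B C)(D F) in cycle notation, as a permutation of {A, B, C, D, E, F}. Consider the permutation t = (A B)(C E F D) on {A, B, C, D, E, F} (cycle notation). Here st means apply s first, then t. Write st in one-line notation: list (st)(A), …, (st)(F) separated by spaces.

F E A D B C

(st)(x) = t(s(x)). Computing each image: t(s(A)) = t(E) = F, t(s(B)) = t(C) = E, t(s(C)) = t(B) = A, t(s(D)) = t(F) = D, t(s(E)) = t(A) = B, t(s(F)) = t(D) = C.
Hence st = [F E A D B C].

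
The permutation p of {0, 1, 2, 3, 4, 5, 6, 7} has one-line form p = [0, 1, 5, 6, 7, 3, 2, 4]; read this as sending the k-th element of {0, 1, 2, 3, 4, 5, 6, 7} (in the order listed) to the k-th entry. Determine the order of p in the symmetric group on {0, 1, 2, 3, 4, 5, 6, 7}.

Writing p as disjoint cycles, the cycle lengths are 4, 2, 1, 1.
The order is lcm(4, 2) = 4.

4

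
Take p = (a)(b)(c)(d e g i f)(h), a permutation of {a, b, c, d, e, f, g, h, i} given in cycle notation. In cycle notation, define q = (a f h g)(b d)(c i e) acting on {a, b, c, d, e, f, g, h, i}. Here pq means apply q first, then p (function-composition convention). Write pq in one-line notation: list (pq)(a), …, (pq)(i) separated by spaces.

For each element, apply q then p: a → f → d; b → d → e; c → i → f; d → b → b; e → c → c; f → h → h; g → a → a; h → g → i; i → e → g.
Collecting the images, pq = [d e f b c h a i g].

d e f b c h a i g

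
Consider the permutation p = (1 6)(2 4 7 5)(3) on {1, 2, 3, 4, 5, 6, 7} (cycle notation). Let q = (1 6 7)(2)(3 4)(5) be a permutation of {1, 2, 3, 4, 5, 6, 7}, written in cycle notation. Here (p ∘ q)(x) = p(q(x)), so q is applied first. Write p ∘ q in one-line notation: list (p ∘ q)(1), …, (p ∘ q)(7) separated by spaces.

1 4 7 3 2 5 6

Chase each element through q then p: 1 → 6 → 1; 2 → 2 → 4; 3 → 4 → 7; 4 → 3 → 3; 5 → 5 → 2; 6 → 7 → 5; 7 → 1 → 6.
Collecting the images, p ∘ q = [1 4 7 3 2 5 6].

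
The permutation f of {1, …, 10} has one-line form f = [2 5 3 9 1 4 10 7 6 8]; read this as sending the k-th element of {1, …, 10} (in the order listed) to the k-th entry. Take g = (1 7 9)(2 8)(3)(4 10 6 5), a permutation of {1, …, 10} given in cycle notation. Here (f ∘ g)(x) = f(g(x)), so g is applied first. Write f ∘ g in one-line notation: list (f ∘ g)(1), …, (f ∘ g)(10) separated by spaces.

10 7 3 8 9 1 6 5 2 4

(f ∘ g)(x) = f(g(x)). Computing each image: f(g(1)) = f(7) = 10, f(g(2)) = f(8) = 7, f(g(3)) = f(3) = 3, f(g(4)) = f(10) = 8, f(g(5)) = f(4) = 9, f(g(6)) = f(5) = 1, f(g(7)) = f(9) = 6, f(g(8)) = f(2) = 5, f(g(9)) = f(1) = 2, f(g(10)) = f(6) = 4.
Hence f ∘ g = [10 7 3 8 9 1 6 5 2 4].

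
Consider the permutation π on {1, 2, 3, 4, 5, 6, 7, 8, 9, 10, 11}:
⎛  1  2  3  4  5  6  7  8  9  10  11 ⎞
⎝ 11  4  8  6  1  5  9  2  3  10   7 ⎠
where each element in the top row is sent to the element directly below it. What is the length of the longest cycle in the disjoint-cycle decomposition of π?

10

Decomposing into disjoint cycles gives (1 11 7 9 3 8 2 4 6 5); the longest has length 10.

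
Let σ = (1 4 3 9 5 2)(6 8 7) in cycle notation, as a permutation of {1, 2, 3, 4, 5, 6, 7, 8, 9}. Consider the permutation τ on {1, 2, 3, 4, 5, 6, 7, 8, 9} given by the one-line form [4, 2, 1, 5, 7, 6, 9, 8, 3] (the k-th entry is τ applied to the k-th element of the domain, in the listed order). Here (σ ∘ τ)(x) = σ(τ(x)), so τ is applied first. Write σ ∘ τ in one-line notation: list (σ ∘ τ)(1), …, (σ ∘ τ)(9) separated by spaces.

For each element, apply τ then σ: 1 → 4 → 3; 2 → 2 → 1; 3 → 1 → 4; 4 → 5 → 2; 5 → 7 → 6; 6 → 6 → 8; 7 → 9 → 5; 8 → 8 → 7; 9 → 3 → 9.
Collecting the images, σ ∘ τ = [3 1 4 2 6 8 5 7 9].

3 1 4 2 6 8 5 7 9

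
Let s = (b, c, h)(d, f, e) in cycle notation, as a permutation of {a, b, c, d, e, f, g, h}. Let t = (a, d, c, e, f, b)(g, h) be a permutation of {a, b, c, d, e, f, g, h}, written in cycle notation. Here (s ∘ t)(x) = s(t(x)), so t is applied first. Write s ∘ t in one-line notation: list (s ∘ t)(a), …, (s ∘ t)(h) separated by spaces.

f a d h e c b g

For each element, apply t then s: a → d → f; b → a → a; c → e → d; d → c → h; e → f → e; f → b → c; g → h → b; h → g → g.
Collecting the images, s ∘ t = [f a d h e c b g].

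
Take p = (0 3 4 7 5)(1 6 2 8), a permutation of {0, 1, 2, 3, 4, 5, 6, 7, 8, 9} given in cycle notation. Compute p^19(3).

0

3 lies in the 5-cycle (0 3 4 7 5).
Since the cycle has length 5, p^19 acts on it the same as p^4 (19 mod 5 = 4).
Stepping 4 places around the cycle: 3 → 4 → 7 → 5 → 0.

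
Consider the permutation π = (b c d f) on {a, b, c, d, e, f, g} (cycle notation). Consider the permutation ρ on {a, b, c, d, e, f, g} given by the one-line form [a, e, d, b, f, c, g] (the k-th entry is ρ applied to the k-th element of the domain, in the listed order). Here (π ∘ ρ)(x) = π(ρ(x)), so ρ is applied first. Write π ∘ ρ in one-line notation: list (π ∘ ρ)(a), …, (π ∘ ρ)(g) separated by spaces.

a e f c b d g

For each element, apply ρ then π: a → a → a; b → e → e; c → d → f; d → b → c; e → f → b; f → c → d; g → g → g.
Collecting the images, π ∘ ρ = [a e f c b d g].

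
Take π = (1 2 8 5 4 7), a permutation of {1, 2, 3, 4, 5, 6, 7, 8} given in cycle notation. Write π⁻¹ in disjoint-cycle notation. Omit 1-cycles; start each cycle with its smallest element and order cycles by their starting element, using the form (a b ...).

(1 7 4 5 8 2)

If π sends a → b within a cycle, π⁻¹ sends b → a; equivalently, reverse each cycle.
After reversing and putting each cycle's least element first, π⁻¹ = (1 7 4 5 8 2).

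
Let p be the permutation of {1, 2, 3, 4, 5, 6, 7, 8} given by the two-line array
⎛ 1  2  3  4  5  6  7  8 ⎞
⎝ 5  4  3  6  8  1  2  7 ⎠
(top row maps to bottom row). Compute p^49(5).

Tracing 5 → 8 → … returns to 5 after 7 steps, so 5 lies in a 7-cycle (1, 5, 8, 7, 2, 4, 6).
On a 7-cycle, p^7 is the identity, so p^49 = p^0 there (49 ≡ 0 mod 7).
So p^49(5) = 5.

5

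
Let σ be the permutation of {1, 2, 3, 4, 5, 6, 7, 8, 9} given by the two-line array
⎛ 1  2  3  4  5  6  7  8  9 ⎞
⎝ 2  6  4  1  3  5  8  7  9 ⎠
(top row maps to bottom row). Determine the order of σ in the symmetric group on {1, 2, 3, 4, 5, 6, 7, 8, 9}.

Decomposing into disjoint cycles gives cycle lengths 6, 2, 1.
The order is lcm(6, 2) = 6.

6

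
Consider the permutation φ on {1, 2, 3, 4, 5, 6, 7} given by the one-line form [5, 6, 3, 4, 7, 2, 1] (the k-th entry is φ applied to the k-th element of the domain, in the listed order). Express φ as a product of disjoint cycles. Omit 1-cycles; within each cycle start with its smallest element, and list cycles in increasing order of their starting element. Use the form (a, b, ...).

(1, 5, 7)(2, 6)

Iterating φ from 1 gives 1 → 5 → 7 → 1; that is the 3-cycle (1, 5, 7).
Continuing from each remaining unvisited element yields (1, 5, 7)(2, 6).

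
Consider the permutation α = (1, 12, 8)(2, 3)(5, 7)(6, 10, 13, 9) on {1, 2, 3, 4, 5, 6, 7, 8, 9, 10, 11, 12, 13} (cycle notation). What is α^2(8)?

8 lies in the 3-cycle (1, 12, 8).
Advancing 2 steps from 8: 8 → 1 → 12.

12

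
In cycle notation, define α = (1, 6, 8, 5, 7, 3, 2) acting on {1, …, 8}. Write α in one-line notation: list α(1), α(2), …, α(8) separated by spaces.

6 1 2 4 7 8 3 5

Image by image: 1→6, 2→1, 3→2, 4→4, 5→7, 6→8, 7→3, 8→5.
Listing these in domain order gives 6 1 2 4 7 8 3 5.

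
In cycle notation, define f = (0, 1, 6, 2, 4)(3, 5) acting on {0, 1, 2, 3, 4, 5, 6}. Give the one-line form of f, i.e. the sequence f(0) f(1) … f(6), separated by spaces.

1 6 4 5 0 3 2

Image by image: 0↦1, 1↦6, 2↦4, 3↦5, 4↦0, 5↦3, 6↦2.
Listing these in domain order gives 1 6 4 5 0 3 2.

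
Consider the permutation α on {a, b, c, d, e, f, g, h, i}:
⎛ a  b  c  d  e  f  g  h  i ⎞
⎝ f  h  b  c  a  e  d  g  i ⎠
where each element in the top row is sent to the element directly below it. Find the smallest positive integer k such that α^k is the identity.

The disjoint-cycle form of α has cycle lengths 5, 3, 1.
The order of α is the least common multiple of its cycle lengths: lcm(5, 3) = 15.

15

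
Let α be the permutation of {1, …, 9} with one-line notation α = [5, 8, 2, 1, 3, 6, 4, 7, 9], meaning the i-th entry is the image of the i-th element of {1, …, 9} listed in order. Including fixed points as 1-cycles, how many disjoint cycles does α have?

3

The cycle decomposition is (1, 5, 3, 2, 8, 7, 4)(6)(9), which has 3 cycles (counting 1-cycles).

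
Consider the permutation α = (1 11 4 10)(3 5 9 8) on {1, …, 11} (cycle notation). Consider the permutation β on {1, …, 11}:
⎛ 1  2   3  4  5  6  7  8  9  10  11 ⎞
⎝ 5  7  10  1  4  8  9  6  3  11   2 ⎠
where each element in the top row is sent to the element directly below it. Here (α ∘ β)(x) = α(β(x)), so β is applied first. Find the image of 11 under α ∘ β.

β(11) = 2, then α(2) = 2; composing gives (α ∘ β)(11) = 2.

2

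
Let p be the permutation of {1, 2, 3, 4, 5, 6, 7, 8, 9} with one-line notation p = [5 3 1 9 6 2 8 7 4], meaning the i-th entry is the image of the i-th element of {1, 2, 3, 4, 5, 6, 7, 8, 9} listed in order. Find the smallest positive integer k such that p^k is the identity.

Writing p as disjoint cycles, the cycle lengths are 5, 2, 2.
The order is lcm(5, 2, 2) = 10.

10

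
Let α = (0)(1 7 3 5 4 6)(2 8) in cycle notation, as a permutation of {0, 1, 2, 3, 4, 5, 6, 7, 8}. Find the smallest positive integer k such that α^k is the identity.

6

The cycle type of α is (6, 2, 1).
Since disjoint cycles commute, ord(α) = lcm(6, 2) = 6.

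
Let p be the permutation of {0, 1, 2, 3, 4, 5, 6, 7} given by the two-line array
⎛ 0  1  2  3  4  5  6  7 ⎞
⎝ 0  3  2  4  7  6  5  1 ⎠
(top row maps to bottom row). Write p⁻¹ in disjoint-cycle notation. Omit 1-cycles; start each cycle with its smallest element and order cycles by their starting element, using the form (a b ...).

(1 7 4 3)(5 6)

First write p in disjoint cycles: (1 3 4 7)(5 6).
The inverse reverses every cycle; in canonical form, p⁻¹ = (1 7 4 3)(5 6).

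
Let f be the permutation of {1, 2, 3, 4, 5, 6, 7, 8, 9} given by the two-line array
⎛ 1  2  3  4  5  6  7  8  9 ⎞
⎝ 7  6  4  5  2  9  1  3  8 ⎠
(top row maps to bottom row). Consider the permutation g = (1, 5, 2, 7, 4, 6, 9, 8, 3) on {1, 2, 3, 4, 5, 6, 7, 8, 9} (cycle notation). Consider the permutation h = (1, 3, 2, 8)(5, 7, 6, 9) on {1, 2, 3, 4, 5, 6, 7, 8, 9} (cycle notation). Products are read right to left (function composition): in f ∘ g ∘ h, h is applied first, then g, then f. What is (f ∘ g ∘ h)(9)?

Chase 9: h(9) = 5; g(5) = 2; f(2) = 6. Hence (f ∘ g ∘ h)(9) = 6.

6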